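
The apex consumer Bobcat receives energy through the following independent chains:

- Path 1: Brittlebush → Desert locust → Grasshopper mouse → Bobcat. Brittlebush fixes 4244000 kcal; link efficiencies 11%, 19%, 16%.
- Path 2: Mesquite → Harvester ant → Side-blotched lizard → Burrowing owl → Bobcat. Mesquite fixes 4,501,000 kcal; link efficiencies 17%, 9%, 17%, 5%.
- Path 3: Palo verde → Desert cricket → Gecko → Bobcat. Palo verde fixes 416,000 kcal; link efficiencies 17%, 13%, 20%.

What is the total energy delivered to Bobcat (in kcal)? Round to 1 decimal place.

16616.0 kcal

Path 1: 4244000 × 0.11 × 0.19 × 0.16 = 14191.936 kcal
Path 2: 4501000 × 0.17 × 0.09 × 0.17 × 0.05 = 585.35505 kcal
Path 3: 416000 × 0.17 × 0.13 × 0.2 = 1838.72 kcal
Total at Bobcat: 14191.936 + 585.35505 + 1838.72 = 16616.01105 kcal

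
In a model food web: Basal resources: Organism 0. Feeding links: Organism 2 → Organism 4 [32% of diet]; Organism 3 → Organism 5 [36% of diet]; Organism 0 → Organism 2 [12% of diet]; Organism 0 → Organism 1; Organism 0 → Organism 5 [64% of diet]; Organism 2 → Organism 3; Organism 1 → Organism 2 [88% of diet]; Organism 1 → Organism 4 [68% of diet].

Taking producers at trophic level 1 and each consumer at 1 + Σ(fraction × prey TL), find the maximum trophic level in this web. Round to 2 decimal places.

3.88

Organism 1: 1 + 1 = 2
Organism 2: 1 + (0.88×2 + 0.12×1) = 2.88
Organism 3: 1 + 2.88 = 3.88
Organism 4: 1 + (0.32×2.88 + 0.68×2) = 3.2816
Organism 5: 1 + (0.36×3.88 + 0.64×1) = 3.0368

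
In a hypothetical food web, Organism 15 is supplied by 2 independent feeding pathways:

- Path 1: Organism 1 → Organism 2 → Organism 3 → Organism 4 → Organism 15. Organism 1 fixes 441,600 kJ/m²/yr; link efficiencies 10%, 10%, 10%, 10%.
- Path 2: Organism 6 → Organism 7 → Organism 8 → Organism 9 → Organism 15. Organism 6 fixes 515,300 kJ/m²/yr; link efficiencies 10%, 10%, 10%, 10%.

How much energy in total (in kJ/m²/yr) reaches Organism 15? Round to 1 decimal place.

Path 1: 441600 × 0.1 × 0.1 × 0.1 × 0.1 = 44.16 kJ/m²/yr
Path 2: 515300 × 0.1 × 0.1 × 0.1 × 0.1 = 51.53 kJ/m²/yr
Total at Organism 15: 44.16 + 51.53 = 95.69 kJ/m²/yr

95.7 kJ/m²/yr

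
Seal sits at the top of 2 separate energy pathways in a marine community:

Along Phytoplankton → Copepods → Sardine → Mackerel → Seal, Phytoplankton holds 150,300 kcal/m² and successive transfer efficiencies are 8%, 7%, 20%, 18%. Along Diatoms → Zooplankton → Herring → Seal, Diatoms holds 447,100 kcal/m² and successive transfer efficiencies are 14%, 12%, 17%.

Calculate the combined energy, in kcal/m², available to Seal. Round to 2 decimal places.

Via Phytoplankton: 150300 × 0.08 × 0.07 × 0.2 × 0.18 = 30.30048 kcal/m²
Via Diatoms: 447100 × 0.14 × 0.12 × 0.17 = 1276.9176 kcal/m²
Total at Seal: 30.30048 + 1276.9176 = 1307.21808 kcal/m²

1307.22 kcal/m²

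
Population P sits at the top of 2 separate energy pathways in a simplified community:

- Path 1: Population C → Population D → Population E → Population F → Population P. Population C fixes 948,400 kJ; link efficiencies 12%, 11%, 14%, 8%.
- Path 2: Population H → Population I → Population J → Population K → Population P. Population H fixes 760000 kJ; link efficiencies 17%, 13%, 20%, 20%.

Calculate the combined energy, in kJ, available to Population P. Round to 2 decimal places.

Path 1: 948400 × 0.12 × 0.11 × 0.14 × 0.08 = 140.211456 kJ
Path 2: 760000 × 0.17 × 0.13 × 0.2 × 0.2 = 671.84 kJ
Total at Population P: 140.211456 + 671.84 = 812.051456 kJ

812.05 kJ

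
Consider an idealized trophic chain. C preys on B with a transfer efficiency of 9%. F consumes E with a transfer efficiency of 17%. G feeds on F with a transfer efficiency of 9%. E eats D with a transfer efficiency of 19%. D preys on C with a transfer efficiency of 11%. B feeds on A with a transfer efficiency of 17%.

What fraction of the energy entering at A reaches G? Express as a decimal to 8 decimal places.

Product of link efficiencies: 0.17 × 0.09 × 0.11 × 0.19 × 0.17 × 0.09 = 0.000004892481

0.00000489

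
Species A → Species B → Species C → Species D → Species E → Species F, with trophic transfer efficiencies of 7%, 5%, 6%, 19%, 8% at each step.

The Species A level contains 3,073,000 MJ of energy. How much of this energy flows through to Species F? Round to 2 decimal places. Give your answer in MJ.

9.81 MJ

Species B: 3073000 × 0.07 = 215110 MJ
Species C: 215110 × 0.05 = 10755.5 MJ
Species D: 10755.5 × 0.06 = 645.33 MJ
Species E: 645.33 × 0.19 = 122.6127 MJ
Species F: 122.6127 × 0.08 = 9.809016 MJ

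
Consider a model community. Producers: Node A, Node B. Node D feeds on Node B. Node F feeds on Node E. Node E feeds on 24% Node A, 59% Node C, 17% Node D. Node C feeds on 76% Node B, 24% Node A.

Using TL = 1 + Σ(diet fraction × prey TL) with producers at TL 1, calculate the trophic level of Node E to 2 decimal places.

Node C: 1 + (0.76×1 + 0.24×1) = 2
Node D: 1 + 1 = 2
Node E: 1 + (0.24×1 + 0.59×2 + 0.17×2) = 2.76
Node F: 1 + 2.76 = 3.76

2.76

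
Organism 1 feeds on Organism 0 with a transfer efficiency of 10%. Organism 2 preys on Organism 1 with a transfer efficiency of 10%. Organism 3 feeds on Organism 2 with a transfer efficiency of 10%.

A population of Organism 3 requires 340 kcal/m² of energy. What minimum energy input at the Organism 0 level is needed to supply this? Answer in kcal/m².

340000 kcal/m²

Cumulative transfer efficiency: 0.1 × 0.1 × 0.1 = 0.001
Organism 0 energy = 340 / 0.001 = 340000 kcal/m²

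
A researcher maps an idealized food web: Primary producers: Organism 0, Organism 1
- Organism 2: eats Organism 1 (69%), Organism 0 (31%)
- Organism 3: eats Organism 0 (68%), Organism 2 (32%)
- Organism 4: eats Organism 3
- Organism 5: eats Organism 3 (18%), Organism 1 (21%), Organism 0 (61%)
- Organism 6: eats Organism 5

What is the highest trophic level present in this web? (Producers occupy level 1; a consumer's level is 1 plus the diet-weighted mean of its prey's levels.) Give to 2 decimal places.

3.32

Organism 2: 1 + (0.69×1 + 0.31×1) = 2
Organism 3: 1 + (0.68×1 + 0.32×2) = 2.32
Organism 4: 1 + 2.32 = 3.32
Organism 5: 1 + (0.18×2.32 + 0.21×1 + 0.61×1) = 2.2376
Organism 6: 1 + 2.2376 = 3.2376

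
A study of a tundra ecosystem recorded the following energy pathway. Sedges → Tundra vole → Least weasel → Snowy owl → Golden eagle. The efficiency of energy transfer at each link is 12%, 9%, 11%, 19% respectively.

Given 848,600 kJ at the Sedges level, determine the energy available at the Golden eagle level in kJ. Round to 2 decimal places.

Tundra vole: 848600 × 0.12 = 101832 kJ
Least weasel: 101832 × 0.09 = 9164.88 kJ
Snowy owl: 9164.88 × 0.11 = 1008.1368 kJ
Golden eagle: 1008.1368 × 0.19 = 191.545992 kJ

191.55 kJ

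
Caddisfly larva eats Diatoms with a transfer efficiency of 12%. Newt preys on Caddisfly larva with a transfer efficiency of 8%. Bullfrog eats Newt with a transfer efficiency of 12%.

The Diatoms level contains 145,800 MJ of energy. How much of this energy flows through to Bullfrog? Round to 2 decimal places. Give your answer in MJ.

Caddisfly larva: 145800 × 0.12 = 17496 MJ
Newt: 17496 × 0.08 = 1399.68 MJ
Bullfrog: 1399.68 × 0.12 = 167.9616 MJ

167.96 MJ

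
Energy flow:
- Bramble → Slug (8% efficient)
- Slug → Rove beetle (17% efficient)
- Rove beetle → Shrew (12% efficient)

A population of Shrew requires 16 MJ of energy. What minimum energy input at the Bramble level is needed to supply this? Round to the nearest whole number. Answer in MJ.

9804 MJ

Cumulative transfer efficiency: 0.08 × 0.17 × 0.12 = 0.001632
Bramble energy = 16 / 0.001632 = 9804 MJ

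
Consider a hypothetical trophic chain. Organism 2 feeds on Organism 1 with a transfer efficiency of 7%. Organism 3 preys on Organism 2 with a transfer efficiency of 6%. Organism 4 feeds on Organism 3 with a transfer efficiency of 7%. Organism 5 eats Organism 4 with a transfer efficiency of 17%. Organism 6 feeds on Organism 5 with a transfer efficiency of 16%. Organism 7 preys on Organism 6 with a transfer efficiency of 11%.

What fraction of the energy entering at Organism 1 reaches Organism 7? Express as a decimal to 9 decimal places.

Product of link efficiencies: 0.07 × 0.06 × 0.07 × 0.17 × 0.16 × 0.11 = 0.000000879648

0.000000880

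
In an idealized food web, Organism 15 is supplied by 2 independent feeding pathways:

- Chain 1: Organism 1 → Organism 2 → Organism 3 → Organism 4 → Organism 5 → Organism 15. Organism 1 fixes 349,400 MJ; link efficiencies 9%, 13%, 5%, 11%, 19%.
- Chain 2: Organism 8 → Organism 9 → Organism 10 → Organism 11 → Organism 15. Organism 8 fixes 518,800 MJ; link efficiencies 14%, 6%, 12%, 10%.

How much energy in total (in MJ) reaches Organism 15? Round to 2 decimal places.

56.57 MJ

Chain 1: 349400 × 0.09 × 0.13 × 0.05 × 0.11 × 0.19 = 4.2719391 MJ
Chain 2: 518800 × 0.14 × 0.06 × 0.12 × 0.1 = 52.29504 MJ
Total at Organism 15: 4.2719391 + 52.29504 = 56.5669791 MJ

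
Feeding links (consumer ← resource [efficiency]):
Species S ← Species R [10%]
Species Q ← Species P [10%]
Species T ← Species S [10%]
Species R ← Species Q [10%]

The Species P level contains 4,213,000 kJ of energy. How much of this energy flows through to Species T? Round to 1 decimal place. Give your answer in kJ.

Species Q: 4213000 × 0.1 = 421300 kJ
Species R: 421300 × 0.1 = 42130 kJ
Species S: 42130 × 0.1 = 4213 kJ
Species T: 4213 × 0.1 = 421.3 kJ

421.3 kJ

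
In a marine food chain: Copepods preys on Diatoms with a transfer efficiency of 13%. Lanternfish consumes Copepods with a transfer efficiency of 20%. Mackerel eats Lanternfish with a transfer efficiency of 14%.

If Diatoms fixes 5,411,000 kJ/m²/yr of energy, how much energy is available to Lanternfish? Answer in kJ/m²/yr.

140686 kJ/m²/yr

Copepods: 5411000 × 0.13 = 703430 kJ/m²/yr
Lanternfish: 703430 × 0.2 = 140686 kJ/m²/yr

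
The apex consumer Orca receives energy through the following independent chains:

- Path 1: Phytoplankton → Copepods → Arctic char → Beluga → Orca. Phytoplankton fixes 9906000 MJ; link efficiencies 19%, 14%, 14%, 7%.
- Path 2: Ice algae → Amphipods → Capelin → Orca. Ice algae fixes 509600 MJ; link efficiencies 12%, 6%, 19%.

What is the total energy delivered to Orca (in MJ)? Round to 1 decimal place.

Path 1: 9906000 × 0.19 × 0.14 × 0.14 × 0.07 = 2582.29608 MJ
Path 2: 509600 × 0.12 × 0.06 × 0.19 = 697.1328 MJ
Total at Orca: 2582.29608 + 697.1328 = 3279.42888 MJ

3279.4 MJ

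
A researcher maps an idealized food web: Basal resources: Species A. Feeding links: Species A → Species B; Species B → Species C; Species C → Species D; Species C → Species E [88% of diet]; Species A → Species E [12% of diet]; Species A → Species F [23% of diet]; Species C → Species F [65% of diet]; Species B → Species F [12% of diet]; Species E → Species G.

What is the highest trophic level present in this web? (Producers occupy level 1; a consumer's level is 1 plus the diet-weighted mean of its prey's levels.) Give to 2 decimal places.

4.76

Species B: 1 + 1 = 2
Species C: 1 + 2 = 3
Species D: 1 + 3 = 4
Species E: 1 + (0.88×3 + 0.12×1) = 3.76
Species F: 1 + (0.23×1 + 0.65×3 + 0.12×2) = 3.42
Species G: 1 + 3.76 = 4.76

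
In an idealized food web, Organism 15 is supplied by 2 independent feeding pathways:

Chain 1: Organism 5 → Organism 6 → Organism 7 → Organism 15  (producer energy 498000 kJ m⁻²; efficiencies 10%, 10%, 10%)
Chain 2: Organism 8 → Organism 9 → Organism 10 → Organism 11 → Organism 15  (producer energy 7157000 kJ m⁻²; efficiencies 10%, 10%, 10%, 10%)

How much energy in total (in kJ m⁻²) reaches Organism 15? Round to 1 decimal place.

Chain 1: 498000 × 0.1 × 0.1 × 0.1 = 498 kJ m⁻²
Chain 2: 7157000 × 0.1 × 0.1 × 0.1 × 0.1 = 715.7 kJ m⁻²
Total at Organism 15: 498 + 715.7 = 1213.7 kJ m⁻²

1213.7 kJ m⁻²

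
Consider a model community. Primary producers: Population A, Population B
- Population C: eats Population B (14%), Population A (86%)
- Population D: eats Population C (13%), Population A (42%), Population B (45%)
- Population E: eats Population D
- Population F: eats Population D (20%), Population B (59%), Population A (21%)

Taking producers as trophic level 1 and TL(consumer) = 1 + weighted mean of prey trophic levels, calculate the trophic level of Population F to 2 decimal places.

2.23

Population C: 1 + (0.14×1 + 0.86×1) = 2
Population D: 1 + (0.13×2 + 0.42×1 + 0.45×1) = 2.13
Population E: 1 + 2.13 = 3.13
Population F: 1 + (0.2×2.13 + 0.59×1 + 0.21×1) = 2.226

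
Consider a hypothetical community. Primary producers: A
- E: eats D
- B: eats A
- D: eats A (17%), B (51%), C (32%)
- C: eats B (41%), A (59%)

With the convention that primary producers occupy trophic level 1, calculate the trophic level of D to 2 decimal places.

B: 1 + 1 = 2
C: 1 + (0.41×2 + 0.59×1) = 2.41
D: 1 + (0.17×1 + 0.51×2 + 0.32×2.41) = 2.9612
E: 1 + 2.9612 = 3.9612

2.96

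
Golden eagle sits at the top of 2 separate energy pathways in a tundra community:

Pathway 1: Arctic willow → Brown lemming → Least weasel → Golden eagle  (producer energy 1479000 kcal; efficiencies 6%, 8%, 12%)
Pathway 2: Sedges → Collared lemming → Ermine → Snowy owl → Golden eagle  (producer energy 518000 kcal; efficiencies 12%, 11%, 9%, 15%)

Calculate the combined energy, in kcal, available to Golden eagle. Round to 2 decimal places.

Pathway 1: 1479000 × 0.06 × 0.08 × 0.12 = 851.904 kcal
Pathway 2: 518000 × 0.12 × 0.11 × 0.09 × 0.15 = 92.3076 kcal
Total at Golden eagle: 851.904 + 92.3076 = 944.2116 kcal

944.21 kcal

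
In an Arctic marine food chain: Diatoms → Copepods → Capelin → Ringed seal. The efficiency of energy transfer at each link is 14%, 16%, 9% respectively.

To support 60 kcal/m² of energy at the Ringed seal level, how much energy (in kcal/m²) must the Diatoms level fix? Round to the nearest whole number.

Cumulative transfer efficiency: 0.14 × 0.16 × 0.09 = 0.002016
Diatoms energy = 60 / 0.002016 = 29762 kcal/m²

29762 kcal/m²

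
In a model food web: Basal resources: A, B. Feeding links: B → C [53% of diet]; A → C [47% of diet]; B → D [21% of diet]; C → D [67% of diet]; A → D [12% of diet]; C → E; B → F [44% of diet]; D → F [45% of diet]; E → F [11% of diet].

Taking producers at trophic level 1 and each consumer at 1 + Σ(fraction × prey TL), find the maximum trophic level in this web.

C: 1 + (0.53×1 + 0.47×1) = 2
D: 1 + (0.21×1 + 0.67×2 + 0.12×1) = 2.67
E: 1 + 2 = 3
F: 1 + (0.44×1 + 0.45×2.67 + 0.11×3) = 2.9715

3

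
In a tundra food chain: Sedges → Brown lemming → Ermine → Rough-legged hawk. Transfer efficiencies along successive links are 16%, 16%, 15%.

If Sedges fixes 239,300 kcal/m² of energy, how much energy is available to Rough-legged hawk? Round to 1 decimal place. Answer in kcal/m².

Brown lemming: 239300 × 0.16 = 38288 kcal/m²
Ermine: 38288 × 0.16 = 6126.08 kcal/m²
Rough-legged hawk: 6126.08 × 0.15 = 918.912 kcal/m²

918.9 kcal/m²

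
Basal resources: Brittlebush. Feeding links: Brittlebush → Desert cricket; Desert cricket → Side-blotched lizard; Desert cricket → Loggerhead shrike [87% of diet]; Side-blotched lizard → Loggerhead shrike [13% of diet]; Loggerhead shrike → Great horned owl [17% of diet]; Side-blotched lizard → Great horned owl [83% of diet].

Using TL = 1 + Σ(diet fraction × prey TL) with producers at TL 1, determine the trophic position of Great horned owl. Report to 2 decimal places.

4.02

Desert cricket: 1 + 1 = 2
Side-blotched lizard: 1 + 2 = 3
Loggerhead shrike: 1 + (0.87×2 + 0.13×3) = 3.13
Great horned owl: 1 + (0.17×3.13 + 0.83×3) = 4.0221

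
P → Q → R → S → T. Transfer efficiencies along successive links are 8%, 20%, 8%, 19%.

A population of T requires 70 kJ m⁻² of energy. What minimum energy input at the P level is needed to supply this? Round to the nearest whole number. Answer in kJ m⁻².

287829 kJ m⁻²

Cumulative transfer efficiency: 0.08 × 0.2 × 0.08 × 0.19 = 0.0002432
P energy = 70 / 0.0002432 = 287829 kJ m⁻²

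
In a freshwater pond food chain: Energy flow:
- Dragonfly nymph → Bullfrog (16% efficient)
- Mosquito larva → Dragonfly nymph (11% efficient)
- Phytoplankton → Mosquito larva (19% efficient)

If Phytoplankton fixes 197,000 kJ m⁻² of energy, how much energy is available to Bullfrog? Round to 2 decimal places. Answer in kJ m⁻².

Mosquito larva: 197000 × 0.19 = 37430 kJ m⁻²
Dragonfly nymph: 37430 × 0.11 = 4117.3 kJ m⁻²
Bullfrog: 4117.3 × 0.16 = 658.768 kJ m⁻²

658.77 kJ m⁻²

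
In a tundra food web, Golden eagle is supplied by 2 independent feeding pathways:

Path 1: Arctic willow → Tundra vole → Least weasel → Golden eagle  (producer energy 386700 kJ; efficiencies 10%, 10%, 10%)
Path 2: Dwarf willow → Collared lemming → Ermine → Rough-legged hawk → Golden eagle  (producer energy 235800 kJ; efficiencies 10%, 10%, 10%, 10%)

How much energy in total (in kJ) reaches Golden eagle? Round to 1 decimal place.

Path 1: 386700 × 0.1 × 0.1 × 0.1 = 386.7 kJ
Path 2: 235800 × 0.1 × 0.1 × 0.1 × 0.1 = 23.58 kJ
Total at Golden eagle: 386.7 + 23.58 = 410.28 kJ

410.3 kJ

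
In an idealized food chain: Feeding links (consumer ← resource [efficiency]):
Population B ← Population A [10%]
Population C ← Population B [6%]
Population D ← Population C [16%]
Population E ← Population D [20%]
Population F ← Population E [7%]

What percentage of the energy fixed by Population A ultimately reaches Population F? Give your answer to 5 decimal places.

Product of link efficiencies: 0.1 × 0.06 × 0.16 × 0.2 × 0.07 = 0.00001344
As a percentage: 0.00001344 × 100 = 0.00134%

0.00134%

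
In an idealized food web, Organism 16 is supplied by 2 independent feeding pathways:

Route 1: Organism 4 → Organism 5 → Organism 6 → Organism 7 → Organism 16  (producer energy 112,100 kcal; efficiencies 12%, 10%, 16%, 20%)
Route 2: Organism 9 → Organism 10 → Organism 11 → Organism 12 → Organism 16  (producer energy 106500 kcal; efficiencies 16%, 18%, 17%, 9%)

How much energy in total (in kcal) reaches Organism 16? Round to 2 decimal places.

Route 1: 112100 × 0.12 × 0.1 × 0.16 × 0.2 = 43.0464 kcal
Route 2: 106500 × 0.16 × 0.18 × 0.17 × 0.09 = 46.92816 kcal
Total at Organism 16: 43.0464 + 46.92816 = 89.97456 kcal

89.97 kcal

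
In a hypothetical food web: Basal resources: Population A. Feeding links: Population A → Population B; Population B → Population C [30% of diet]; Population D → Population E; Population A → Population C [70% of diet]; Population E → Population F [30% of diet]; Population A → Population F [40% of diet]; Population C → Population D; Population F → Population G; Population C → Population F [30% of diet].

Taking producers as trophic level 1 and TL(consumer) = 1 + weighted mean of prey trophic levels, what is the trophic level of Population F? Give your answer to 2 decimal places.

3.38

Population B: 1 + 1 = 2
Population C: 1 + (0.7×1 + 0.3×2) = 2.3
Population D: 1 + 2.3 = 3.3
Population E: 1 + 3.3 = 4.3
Population F: 1 + (0.4×1 + 0.3×2.3 + 0.3×4.3) = 3.38
Population G: 1 + 3.38 = 4.38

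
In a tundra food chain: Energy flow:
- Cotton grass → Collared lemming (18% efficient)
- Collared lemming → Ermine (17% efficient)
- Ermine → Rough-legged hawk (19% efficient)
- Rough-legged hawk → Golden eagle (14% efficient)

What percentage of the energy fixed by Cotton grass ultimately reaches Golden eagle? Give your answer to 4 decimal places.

0.0814%

Product of link efficiencies: 0.18 × 0.17 × 0.19 × 0.14 = 0.00081396
As a percentage: 0.00081396 × 100 = 0.0814%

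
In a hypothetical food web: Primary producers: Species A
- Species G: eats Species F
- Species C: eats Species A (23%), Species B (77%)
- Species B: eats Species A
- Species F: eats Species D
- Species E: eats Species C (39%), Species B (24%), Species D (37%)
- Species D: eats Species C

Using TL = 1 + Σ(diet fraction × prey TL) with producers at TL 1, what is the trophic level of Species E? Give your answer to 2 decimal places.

3.96

Species B: 1 + 1 = 2
Species C: 1 + (0.23×1 + 0.77×2) = 2.77
Species D: 1 + 2.77 = 3.77
Species E: 1 + (0.39×2.77 + 0.24×2 + 0.37×3.77) = 3.9552
Species F: 1 + 3.77 = 4.77
Species G: 1 + 4.77 = 5.77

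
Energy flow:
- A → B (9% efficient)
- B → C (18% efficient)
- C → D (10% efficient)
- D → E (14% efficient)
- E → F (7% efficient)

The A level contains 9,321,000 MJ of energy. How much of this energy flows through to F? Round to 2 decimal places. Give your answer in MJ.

B: 9321000 × 0.09 = 838890 MJ
C: 838890 × 0.18 = 151000.2 MJ
D: 151000.2 × 0.1 = 15100.02 MJ
E: 15100.02 × 0.14 = 2114.0028 MJ
F: 2114.0028 × 0.07 = 147.980196 MJ

147.98 MJ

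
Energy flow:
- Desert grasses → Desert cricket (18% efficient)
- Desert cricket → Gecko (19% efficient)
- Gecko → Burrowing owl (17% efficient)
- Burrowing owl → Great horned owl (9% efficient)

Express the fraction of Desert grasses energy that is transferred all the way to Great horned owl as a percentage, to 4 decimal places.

Product of link efficiencies: 0.18 × 0.19 × 0.17 × 0.09 = 0.00052326
As a percentage: 0.00052326 × 100 = 0.0523%

0.0523%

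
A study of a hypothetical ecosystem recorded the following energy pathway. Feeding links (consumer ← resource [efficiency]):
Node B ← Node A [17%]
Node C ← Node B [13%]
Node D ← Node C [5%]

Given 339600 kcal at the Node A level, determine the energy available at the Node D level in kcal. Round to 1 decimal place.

375.3 kcal

Node B: 339600 × 0.17 = 57732 kcal
Node C: 57732 × 0.13 = 7505.16 kcal
Node D: 7505.16 × 0.05 = 375.258 kcal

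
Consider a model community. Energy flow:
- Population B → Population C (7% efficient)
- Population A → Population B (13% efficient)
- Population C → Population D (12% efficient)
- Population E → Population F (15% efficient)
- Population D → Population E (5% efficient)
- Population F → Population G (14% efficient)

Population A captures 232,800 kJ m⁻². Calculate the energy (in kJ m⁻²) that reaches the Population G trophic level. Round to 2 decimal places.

0.27 kJ m⁻²

Population B: 232800 × 0.13 = 30264 kJ m⁻²
Population C: 30264 × 0.07 = 2118.48 kJ m⁻²
Population D: 2118.48 × 0.12 = 254.2176 kJ m⁻²
Population E: 254.2176 × 0.05 = 12.71088 kJ m⁻²
Population F: 12.71088 × 0.15 = 1.906632 kJ m⁻²
Population G: 1.906632 × 0.14 = 0.26692848 kJ m⁻²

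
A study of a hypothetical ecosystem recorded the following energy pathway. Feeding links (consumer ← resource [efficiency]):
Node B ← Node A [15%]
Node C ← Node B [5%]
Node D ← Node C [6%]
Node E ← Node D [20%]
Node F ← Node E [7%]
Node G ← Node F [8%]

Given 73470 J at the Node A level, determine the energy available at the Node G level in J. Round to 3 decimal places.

Node B: 73470 × 0.15 = 11020.5 J
Node C: 11020.5 × 0.05 = 551.025 J
Node D: 551.025 × 0.06 = 33.0615 J
Node E: 33.0615 × 0.2 = 6.6123 J
Node F: 6.6123 × 0.07 = 0.462861 J
Node G: 0.462861 × 0.08 = 0.03702888 J

0.037 J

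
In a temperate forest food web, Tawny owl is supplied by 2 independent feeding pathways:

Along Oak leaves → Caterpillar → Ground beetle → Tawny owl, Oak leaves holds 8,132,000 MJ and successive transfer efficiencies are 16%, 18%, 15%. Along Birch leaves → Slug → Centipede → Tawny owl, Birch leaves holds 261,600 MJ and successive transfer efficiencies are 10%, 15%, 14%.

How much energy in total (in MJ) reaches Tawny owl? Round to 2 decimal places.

35679.60 MJ

Via Oak leaves: 8132000 × 0.16 × 0.18 × 0.15 = 35130.24 MJ
Via Birch leaves: 261600 × 0.1 × 0.15 × 0.14 = 549.36 MJ
Total at Tawny owl: 35130.24 + 549.36 = 35679.6 MJ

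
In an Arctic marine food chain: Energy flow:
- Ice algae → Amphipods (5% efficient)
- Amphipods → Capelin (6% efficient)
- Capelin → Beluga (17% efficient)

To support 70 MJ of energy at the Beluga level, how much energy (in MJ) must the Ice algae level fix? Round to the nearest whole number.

137255 MJ

Cumulative transfer efficiency: 0.05 × 0.06 × 0.17 = 0.00051
Ice algae energy = 70 / 0.00051 = 137255 MJ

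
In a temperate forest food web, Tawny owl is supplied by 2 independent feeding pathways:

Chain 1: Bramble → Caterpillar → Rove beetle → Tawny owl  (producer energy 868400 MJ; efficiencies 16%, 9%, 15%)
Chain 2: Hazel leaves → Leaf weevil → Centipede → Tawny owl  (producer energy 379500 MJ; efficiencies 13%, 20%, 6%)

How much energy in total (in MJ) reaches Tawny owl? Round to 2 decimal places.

2467.76 MJ

Chain 1: 868400 × 0.16 × 0.09 × 0.15 = 1875.744 MJ
Chain 2: 379500 × 0.13 × 0.2 × 0.06 = 592.02 MJ
Total at Tawny owl: 1875.744 + 592.02 = 2467.764 MJ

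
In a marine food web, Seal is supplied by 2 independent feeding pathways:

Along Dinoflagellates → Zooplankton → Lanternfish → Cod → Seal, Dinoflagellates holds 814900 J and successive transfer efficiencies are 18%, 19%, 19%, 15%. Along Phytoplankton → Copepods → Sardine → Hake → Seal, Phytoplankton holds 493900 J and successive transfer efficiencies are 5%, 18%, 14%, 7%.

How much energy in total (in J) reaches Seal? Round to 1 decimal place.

Via Dinoflagellates: 814900 × 0.18 × 0.19 × 0.19 × 0.15 = 794.28303 J
Via Phytoplankton: 493900 × 0.05 × 0.18 × 0.14 × 0.07 = 43.56198 J
Total at Seal: 794.28303 + 43.56198 = 837.84501 J

837.8 J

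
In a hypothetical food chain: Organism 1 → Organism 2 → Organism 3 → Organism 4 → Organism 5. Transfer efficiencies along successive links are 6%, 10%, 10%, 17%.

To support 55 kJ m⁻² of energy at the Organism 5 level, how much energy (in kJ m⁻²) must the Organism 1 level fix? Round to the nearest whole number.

539216 kJ m⁻²

Cumulative transfer efficiency: 0.06 × 0.1 × 0.1 × 0.17 = 0.000102
Organism 1 energy = 55 / 0.000102 = 539216 kJ m⁻²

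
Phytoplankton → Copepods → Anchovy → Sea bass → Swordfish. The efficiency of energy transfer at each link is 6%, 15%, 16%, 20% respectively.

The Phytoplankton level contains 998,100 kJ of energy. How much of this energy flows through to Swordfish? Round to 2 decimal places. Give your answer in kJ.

287.45 kJ

Copepods: 998100 × 0.06 = 59886 kJ
Anchovy: 59886 × 0.15 = 8982.9 kJ
Sea bass: 8982.9 × 0.16 = 1437.264 kJ
Swordfish: 1437.264 × 0.2 = 287.4528 kJ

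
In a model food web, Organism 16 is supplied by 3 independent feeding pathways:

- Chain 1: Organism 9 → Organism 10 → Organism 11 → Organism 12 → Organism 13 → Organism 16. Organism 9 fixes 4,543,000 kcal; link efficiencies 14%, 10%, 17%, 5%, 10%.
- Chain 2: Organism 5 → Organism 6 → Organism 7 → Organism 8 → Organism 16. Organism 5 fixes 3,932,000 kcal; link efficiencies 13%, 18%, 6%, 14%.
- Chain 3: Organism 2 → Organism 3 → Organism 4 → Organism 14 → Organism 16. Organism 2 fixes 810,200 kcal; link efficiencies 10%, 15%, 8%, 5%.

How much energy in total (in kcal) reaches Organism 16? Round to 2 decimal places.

Chain 1: 4543000 × 0.14 × 0.1 × 0.17 × 0.05 × 0.1 = 54.0617 kcal
Chain 2: 3932000 × 0.13 × 0.18 × 0.06 × 0.14 = 772.87392 kcal
Chain 3: 810200 × 0.1 × 0.15 × 0.08 × 0.05 = 48.612 kcal
Total at Organism 16: 54.0617 + 772.87392 + 48.612 = 875.54762 kcal

875.55 kcal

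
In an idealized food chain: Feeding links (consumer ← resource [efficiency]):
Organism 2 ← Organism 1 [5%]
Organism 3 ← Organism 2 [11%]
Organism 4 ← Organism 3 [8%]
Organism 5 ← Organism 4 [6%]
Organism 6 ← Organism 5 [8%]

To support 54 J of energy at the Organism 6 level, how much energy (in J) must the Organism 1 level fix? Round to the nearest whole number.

25568182 J

Cumulative transfer efficiency: 0.05 × 0.11 × 0.08 × 0.06 × 0.08 = 0.000002112
Organism 1 energy = 54 / 0.000002112 = 25568182 J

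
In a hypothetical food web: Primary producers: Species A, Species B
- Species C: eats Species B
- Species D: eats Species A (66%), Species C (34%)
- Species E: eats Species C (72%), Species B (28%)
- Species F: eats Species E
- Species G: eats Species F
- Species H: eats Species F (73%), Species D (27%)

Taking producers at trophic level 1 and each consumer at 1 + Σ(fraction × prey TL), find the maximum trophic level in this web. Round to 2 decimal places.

4.72

Species C: 1 + 1 = 2
Species D: 1 + (0.66×1 + 0.34×2) = 2.34
Species E: 1 + (0.72×2 + 0.28×1) = 2.72
Species F: 1 + 2.72 = 3.72
Species G: 1 + 3.72 = 4.72
Species H: 1 + (0.73×3.72 + 0.27×2.34) = 4.3474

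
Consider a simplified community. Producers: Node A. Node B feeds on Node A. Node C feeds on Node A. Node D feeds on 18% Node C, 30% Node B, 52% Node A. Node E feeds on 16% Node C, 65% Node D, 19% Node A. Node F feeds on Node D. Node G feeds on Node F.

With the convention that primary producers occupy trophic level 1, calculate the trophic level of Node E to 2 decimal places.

Node B: 1 + 1 = 2
Node C: 1 + 1 = 2
Node D: 1 + (0.18×2 + 0.3×2 + 0.52×1) = 2.48
Node E: 1 + (0.16×2 + 0.65×2.48 + 0.19×1) = 3.122
Node F: 1 + 2.48 = 3.48
Node G: 1 + 3.48 = 4.48

3.12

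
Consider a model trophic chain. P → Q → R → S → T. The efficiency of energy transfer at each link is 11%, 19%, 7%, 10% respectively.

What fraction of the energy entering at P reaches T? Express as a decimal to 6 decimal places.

0.000146

Product of link efficiencies: 0.11 × 0.19 × 0.07 × 0.1 = 0.0001463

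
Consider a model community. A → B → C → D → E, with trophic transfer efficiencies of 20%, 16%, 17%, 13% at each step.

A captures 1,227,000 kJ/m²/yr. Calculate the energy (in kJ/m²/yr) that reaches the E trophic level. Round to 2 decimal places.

867.73 kJ/m²/yr

B: 1227000 × 0.2 = 245400 kJ/m²/yr
C: 245400 × 0.16 = 39264 kJ/m²/yr
D: 39264 × 0.17 = 6674.88 kJ/m²/yr
E: 6674.88 × 0.13 = 867.7344 kJ/m²/yr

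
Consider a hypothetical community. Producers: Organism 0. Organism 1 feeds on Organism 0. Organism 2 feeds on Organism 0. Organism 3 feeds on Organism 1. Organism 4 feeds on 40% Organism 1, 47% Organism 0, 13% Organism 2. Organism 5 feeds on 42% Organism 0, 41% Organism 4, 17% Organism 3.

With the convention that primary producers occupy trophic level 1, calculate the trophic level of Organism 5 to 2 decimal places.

2.97

Organism 1: 1 + 1 = 2
Organism 2: 1 + 1 = 2
Organism 3: 1 + 2 = 3
Organism 4: 1 + (0.4×2 + 0.47×1 + 0.13×2) = 2.53
Organism 5: 1 + (0.42×1 + 0.41×2.53 + 0.17×3) = 2.9673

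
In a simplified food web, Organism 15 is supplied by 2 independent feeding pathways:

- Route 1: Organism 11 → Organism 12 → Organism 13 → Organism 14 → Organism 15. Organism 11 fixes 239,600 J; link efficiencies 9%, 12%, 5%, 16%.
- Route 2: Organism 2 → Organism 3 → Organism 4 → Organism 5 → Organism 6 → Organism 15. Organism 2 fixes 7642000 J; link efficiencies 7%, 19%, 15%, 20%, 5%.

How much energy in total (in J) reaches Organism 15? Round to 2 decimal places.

Route 1: 239600 × 0.09 × 0.12 × 0.05 × 0.16 = 20.70144 J
Route 2: 7642000 × 0.07 × 0.19 × 0.15 × 0.2 × 0.05 = 152.4579 J
Total at Organism 15: 20.70144 + 152.4579 = 173.15934 J

173.16 J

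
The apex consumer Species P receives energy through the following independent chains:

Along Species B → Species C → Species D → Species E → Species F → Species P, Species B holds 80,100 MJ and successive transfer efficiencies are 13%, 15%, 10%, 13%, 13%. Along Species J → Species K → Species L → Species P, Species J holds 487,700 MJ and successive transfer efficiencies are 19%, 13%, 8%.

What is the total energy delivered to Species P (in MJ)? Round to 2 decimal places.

Via Species B: 80100 × 0.13 × 0.15 × 0.1 × 0.13 × 0.13 = 2.6396955 MJ
Via Species J: 487700 × 0.19 × 0.13 × 0.08 = 963.6952 MJ
Total at Species P: 2.6396955 + 963.6952 = 966.3348955 MJ

966.33 MJ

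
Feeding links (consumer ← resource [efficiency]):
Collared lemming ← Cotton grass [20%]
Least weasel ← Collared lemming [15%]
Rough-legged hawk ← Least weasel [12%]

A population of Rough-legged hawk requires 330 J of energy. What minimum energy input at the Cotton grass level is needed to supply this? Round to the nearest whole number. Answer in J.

91667 J

Cumulative transfer efficiency: 0.2 × 0.15 × 0.12 = 0.0036
Cotton grass energy = 330 / 0.0036 = 91667 J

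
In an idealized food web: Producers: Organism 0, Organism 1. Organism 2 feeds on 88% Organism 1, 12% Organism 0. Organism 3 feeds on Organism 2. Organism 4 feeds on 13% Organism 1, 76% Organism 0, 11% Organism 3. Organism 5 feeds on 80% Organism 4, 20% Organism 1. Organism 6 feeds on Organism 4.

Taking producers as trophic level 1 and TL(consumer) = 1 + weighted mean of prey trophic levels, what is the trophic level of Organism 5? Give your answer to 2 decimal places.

Organism 2: 1 + (0.88×1 + 0.12×1) = 2
Organism 3: 1 + 2 = 3
Organism 4: 1 + (0.13×1 + 0.76×1 + 0.11×3) = 2.22
Organism 5: 1 + (0.8×2.22 + 0.2×1) = 2.976
Organism 6: 1 + 2.22 = 3.22

2.98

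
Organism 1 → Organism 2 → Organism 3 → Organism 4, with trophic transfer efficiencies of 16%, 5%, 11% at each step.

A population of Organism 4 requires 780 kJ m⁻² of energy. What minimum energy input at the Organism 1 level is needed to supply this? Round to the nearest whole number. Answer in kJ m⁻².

886364 kJ m⁻²

Cumulative transfer efficiency: 0.16 × 0.05 × 0.11 = 0.00088
Organism 1 energy = 780 / 0.00088 = 886364 kJ m⁻²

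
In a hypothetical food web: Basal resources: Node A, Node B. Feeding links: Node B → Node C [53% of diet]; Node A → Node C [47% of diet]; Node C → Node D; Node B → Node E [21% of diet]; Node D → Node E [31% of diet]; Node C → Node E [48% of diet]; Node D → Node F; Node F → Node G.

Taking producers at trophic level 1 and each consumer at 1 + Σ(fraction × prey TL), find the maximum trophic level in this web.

5

Node C: 1 + (0.53×1 + 0.47×1) = 2
Node D: 1 + 2 = 3
Node E: 1 + (0.21×1 + 0.31×3 + 0.48×2) = 3.1
Node F: 1 + 3 = 4
Node G: 1 + 4 = 5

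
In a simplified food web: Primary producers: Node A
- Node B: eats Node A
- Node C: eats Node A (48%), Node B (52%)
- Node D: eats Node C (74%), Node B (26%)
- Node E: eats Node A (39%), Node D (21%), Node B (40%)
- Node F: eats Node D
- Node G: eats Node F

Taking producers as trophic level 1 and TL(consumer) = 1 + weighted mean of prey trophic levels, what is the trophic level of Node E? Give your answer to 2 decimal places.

Node B: 1 + 1 = 2
Node C: 1 + (0.48×1 + 0.52×2) = 2.52
Node D: 1 + (0.74×2.52 + 0.26×2) = 3.3848
Node E: 1 + (0.39×1 + 0.21×3.3848 + 0.4×2) = 2.900808
Node F: 1 + 3.3848 = 4.3848
Node G: 1 + 4.3848 = 5.3848

2.90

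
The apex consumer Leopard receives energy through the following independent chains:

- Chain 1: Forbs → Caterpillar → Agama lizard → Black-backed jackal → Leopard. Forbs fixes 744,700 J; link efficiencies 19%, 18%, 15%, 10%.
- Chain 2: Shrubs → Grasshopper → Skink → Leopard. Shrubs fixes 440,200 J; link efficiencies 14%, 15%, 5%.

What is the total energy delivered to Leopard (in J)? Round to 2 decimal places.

Chain 1: 744700 × 0.19 × 0.18 × 0.15 × 0.1 = 382.0311 J
Chain 2: 440200 × 0.14 × 0.15 × 0.05 = 462.21 J
Total at Leopard: 382.0311 + 462.21 = 844.2411 J

844.24 J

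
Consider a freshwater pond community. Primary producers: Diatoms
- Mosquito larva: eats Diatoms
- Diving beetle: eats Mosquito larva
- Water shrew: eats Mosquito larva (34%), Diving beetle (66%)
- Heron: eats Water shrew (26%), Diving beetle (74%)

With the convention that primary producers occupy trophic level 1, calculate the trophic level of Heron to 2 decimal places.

Mosquito larva: 1 + 1 = 2
Diving beetle: 1 + 2 = 3
Water shrew: 1 + (0.34×2 + 0.66×3) = 3.66
Heron: 1 + (0.26×3.66 + 0.74×3) = 4.1716

4.17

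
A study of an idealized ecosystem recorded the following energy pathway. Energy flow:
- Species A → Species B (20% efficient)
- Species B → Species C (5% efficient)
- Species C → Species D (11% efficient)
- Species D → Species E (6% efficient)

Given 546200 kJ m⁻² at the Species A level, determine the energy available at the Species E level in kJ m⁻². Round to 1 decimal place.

36.0 kJ m⁻²

Species B: 546200 × 0.2 = 109240 kJ m⁻²
Species C: 109240 × 0.05 = 5462 kJ m⁻²
Species D: 5462 × 0.11 = 600.82 kJ m⁻²
Species E: 600.82 × 0.06 = 36.0492 kJ m⁻²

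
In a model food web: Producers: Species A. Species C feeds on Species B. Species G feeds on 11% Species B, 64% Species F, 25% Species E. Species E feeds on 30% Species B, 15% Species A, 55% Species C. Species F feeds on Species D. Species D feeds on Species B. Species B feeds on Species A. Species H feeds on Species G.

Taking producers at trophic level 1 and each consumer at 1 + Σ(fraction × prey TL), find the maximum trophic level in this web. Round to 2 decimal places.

5.63

Species B: 1 + 1 = 2
Species C: 1 + 2 = 3
Species D: 1 + 2 = 3
Species E: 1 + (0.3×2 + 0.15×1 + 0.55×3) = 3.4
Species F: 1 + 3 = 4
Species G: 1 + (0.11×2 + 0.64×4 + 0.25×3.4) = 4.63
Species H: 1 + 4.63 = 5.63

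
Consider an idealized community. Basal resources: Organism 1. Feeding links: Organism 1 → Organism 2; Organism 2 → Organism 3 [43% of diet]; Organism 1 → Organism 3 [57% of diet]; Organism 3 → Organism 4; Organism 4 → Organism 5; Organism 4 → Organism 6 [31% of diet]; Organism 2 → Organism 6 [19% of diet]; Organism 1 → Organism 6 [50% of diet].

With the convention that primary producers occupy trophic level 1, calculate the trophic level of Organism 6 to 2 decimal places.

Organism 2: 1 + 1 = 2
Organism 3: 1 + (0.43×2 + 0.57×1) = 2.43
Organism 4: 1 + 2.43 = 3.43
Organism 5: 1 + 3.43 = 4.43
Organism 6: 1 + (0.31×3.43 + 0.19×2 + 0.5×1) = 2.9433

2.94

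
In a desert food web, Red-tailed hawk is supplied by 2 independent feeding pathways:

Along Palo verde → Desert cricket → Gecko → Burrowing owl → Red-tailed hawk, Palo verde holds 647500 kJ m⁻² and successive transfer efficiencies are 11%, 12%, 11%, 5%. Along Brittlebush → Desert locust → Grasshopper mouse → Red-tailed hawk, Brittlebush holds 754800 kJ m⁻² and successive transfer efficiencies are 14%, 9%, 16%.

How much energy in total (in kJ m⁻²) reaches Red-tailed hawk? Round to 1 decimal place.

Via Palo verde: 647500 × 0.11 × 0.12 × 0.11 × 0.05 = 47.0085 kJ m⁻²
Via Brittlebush: 754800 × 0.14 × 0.09 × 0.16 = 1521.6768 kJ m⁻²
Total at Red-tailed hawk: 47.0085 + 1521.6768 = 1568.6853 kJ m⁻²

1568.7 kJ m⁻²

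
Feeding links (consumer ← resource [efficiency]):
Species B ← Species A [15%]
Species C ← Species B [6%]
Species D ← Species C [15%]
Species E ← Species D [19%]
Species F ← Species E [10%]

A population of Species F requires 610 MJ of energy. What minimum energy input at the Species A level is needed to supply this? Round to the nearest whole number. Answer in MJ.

23781676 MJ

Cumulative transfer efficiency: 0.15 × 0.06 × 0.15 × 0.19 × 0.1 = 0.00002565
Species A energy = 610 / 0.00002565 = 23781676 MJ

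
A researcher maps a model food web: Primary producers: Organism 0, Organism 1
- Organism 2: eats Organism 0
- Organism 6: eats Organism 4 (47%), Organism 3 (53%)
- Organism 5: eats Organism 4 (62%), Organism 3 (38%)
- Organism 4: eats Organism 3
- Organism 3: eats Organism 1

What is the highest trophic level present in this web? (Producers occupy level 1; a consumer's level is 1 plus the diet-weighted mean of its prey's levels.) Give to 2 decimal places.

Organism 2: 1 + 1 = 2
Organism 3: 1 + 1 = 2
Organism 4: 1 + 2 = 3
Organism 5: 1 + (0.62×3 + 0.38×2) = 3.62
Organism 6: 1 + (0.47×3 + 0.53×2) = 3.47

3.62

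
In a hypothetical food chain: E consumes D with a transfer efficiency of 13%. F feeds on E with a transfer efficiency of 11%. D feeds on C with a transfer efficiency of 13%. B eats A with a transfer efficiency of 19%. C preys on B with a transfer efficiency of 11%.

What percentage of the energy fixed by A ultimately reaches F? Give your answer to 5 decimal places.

Product of link efficiencies: 0.19 × 0.11 × 0.13 × 0.13 × 0.11 = 0.0000388531
As a percentage: 0.0000388531 × 100 = 0.00389%

0.00389%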